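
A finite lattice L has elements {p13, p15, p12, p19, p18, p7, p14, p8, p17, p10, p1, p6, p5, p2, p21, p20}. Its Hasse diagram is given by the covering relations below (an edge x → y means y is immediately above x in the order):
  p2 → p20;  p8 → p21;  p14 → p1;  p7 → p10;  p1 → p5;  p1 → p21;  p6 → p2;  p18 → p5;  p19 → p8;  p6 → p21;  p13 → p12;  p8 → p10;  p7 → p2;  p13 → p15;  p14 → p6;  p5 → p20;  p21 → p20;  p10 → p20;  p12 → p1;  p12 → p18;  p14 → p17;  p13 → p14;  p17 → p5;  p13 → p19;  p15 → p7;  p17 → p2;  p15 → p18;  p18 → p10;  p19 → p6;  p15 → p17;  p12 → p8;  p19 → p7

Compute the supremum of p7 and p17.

p2

Common upper bounds of {p7, p17}: p2, p20.
The least among these is p2.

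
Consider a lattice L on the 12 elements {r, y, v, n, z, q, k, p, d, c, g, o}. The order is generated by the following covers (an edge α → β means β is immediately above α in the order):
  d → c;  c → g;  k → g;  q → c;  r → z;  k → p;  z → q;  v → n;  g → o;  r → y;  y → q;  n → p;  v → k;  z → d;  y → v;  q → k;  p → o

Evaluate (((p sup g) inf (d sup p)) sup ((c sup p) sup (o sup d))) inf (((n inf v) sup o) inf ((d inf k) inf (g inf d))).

p ∨ g = o
d ∨ p = o
o ∧ o = o
c ∨ p = o
o ∨ d = o
o ∨ o = o
o ∨ o = o
n ∧ v = v
v ∨ o = o
d ∧ k = z
g ∧ d = d
z ∧ d = z
o ∧ z = z
o ∧ z = z

z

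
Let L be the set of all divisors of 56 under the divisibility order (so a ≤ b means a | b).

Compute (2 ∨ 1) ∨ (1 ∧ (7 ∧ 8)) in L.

2

2 ∨ 1 = 2
7 ∧ 8 = 1
1 ∧ 1 = 1
2 ∨ 1 = 2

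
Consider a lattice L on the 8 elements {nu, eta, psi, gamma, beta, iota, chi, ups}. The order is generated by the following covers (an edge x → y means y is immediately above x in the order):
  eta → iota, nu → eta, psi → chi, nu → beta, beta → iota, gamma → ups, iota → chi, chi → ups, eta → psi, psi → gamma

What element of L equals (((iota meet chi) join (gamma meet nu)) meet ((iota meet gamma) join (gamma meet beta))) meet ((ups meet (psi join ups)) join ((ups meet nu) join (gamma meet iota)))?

iota ∧ chi = iota
gamma ∧ nu = nu
iota ∨ nu = iota
iota ∧ gamma = eta
gamma ∧ beta = nu
eta ∨ nu = eta
iota ∧ eta = eta
psi ∨ ups = ups
ups ∧ ups = ups
ups ∧ nu = nu
gamma ∧ iota = eta
nu ∨ eta = eta
ups ∨ eta = ups
eta ∧ ups = eta

eta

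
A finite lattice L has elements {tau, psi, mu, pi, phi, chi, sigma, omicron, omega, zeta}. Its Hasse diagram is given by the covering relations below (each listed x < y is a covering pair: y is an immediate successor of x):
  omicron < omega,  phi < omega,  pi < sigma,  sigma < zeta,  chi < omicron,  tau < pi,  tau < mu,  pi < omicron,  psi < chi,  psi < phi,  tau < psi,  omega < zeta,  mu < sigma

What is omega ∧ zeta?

Common lower bounds of {omega, zeta}: chi, omega, omicron, phi, pi, psi, tau.
The greatest among these is omega.

omega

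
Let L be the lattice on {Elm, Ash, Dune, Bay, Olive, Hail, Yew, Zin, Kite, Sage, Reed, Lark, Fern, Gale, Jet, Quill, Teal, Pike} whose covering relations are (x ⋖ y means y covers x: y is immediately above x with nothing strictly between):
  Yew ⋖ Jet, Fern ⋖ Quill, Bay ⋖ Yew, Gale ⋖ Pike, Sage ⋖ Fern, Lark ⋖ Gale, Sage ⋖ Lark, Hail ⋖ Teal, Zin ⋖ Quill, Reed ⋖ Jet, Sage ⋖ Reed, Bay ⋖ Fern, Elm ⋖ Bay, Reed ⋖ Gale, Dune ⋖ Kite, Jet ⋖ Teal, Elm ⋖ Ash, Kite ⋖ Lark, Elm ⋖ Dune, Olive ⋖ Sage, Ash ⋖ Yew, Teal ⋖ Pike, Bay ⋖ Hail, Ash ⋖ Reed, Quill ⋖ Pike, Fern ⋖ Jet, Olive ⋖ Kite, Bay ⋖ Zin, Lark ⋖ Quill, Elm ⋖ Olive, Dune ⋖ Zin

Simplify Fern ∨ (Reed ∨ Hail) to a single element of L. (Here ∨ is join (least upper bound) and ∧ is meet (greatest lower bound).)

Teal

Reed ∨ Hail = Teal
Fern ∨ Teal = Teal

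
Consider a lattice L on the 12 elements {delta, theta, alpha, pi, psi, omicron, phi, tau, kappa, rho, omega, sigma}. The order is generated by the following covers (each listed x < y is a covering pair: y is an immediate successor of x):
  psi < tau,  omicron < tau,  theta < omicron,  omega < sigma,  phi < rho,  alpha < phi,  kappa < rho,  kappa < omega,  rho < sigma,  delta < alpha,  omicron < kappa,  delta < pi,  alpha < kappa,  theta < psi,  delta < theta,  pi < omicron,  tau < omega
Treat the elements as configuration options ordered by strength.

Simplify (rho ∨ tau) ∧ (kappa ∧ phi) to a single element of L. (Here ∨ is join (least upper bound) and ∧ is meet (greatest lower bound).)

rho ∨ tau = sigma
kappa ∧ phi = alpha
sigma ∧ alpha = alpha

alpha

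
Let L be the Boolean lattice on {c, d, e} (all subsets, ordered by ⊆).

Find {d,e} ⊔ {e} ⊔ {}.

Common upper bounds of {{d,e}, {e}, {}}: {c,d,e}, {d,e}.
The least among these is {d,e}.

{d,e}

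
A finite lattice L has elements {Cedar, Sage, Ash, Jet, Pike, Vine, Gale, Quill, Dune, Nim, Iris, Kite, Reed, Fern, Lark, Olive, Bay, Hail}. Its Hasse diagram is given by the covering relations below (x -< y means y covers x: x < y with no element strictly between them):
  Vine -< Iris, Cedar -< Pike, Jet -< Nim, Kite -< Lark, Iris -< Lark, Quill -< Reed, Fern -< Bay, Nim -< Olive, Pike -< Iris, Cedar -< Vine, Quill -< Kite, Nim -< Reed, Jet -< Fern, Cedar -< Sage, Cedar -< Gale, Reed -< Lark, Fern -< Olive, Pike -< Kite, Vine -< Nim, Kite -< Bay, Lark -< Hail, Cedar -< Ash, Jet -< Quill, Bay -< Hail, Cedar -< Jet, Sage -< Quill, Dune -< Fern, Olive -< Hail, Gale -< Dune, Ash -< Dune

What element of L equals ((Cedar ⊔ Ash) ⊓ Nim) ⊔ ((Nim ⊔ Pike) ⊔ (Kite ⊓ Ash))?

Lark

Cedar ∨ Ash = Ash
Ash ∧ Nim = Cedar
Nim ∨ Pike = Lark
Kite ∧ Ash = Cedar
Lark ∨ Cedar = Lark
Cedar ∨ Lark = Lark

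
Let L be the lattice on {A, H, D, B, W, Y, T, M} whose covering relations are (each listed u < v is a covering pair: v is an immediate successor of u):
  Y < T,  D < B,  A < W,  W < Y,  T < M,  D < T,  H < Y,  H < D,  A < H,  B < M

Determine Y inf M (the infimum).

Y

Common lower bounds of {Y, M}: A, H, W, Y.
The greatest among these is Y.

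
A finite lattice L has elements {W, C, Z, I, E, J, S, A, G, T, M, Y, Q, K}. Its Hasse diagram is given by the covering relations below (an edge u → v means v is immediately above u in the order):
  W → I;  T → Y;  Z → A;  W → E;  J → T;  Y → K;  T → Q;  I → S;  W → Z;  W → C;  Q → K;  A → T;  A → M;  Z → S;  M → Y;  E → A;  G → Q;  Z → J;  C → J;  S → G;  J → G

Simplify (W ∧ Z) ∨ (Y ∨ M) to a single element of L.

W ∧ Z = W
Y ∨ M = Y
W ∨ Y = Y

Y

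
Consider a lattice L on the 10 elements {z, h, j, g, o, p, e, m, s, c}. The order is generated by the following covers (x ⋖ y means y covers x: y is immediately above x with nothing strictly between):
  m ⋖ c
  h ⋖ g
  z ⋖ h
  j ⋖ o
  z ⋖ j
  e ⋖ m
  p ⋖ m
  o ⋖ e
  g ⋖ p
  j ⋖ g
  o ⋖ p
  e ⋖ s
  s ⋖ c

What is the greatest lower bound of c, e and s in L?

e

Common lower bounds of {c, e, s}: e, j, o, z.
The greatest among these is e.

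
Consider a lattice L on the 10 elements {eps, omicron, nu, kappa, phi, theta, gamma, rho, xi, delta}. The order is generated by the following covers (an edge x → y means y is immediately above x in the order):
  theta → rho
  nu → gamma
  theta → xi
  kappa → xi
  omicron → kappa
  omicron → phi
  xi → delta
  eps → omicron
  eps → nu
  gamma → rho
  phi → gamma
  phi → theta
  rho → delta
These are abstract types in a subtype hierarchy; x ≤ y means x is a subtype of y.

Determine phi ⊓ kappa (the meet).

Common lower bounds of {phi, kappa}: eps, omicron.
The greatest among these is omicron.

omicron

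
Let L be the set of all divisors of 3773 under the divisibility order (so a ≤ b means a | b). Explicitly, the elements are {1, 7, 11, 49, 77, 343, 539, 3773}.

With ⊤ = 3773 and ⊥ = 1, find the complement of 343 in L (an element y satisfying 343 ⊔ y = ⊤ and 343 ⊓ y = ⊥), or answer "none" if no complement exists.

Need y with 343 ∨ y = 3773 and 343 ∧ y = 1.
Checking each element gives: 11.

11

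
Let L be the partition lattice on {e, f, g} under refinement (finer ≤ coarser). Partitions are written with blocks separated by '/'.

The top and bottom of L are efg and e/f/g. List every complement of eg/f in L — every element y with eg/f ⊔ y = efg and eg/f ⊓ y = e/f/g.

e/fg, ef/g

Need y with eg/f ∨ y = efg and eg/f ∧ y = e/f/g.
Checking each element gives: e/fg, ef/g.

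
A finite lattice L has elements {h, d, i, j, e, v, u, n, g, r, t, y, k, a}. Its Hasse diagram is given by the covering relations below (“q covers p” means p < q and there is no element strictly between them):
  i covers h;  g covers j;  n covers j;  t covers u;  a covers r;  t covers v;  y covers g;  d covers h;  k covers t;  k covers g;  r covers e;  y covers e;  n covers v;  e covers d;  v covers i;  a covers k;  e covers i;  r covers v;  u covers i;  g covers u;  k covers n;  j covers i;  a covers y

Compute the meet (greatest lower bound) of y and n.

Common lower bounds of {y, n}: h, i, j.
The greatest among these is j.

j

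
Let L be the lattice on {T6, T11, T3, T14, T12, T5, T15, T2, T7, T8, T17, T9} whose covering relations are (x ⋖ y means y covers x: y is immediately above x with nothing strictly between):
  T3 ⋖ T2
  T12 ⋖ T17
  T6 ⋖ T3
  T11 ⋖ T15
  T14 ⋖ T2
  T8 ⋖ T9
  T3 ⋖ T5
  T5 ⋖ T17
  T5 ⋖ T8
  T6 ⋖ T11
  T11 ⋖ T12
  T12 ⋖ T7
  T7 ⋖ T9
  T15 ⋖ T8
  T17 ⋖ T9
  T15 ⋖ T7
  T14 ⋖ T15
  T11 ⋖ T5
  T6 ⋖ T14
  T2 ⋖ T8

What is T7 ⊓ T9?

T7

Common lower bounds of {T7, T9}: T11, T12, T14, T15, T6, T7.
The greatest among these is T7.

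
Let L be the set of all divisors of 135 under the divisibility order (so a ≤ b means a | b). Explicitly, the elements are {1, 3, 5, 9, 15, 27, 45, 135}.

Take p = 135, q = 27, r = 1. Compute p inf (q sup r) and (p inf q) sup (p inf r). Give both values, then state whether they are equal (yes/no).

q sup r = 27, so p inf (q sup r) = 135 inf 27 = 27.
p inf q = 27 and p inf r = 1, so (p inf q) sup (p inf r) = 27 sup 1 = 27.
Equal: yes.

27; 27; yes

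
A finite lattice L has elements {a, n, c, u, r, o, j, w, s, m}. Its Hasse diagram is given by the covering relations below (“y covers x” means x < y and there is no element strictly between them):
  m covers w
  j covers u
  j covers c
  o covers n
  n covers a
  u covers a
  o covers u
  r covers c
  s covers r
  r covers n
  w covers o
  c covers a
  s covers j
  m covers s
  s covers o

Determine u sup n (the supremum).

Common upper bounds of {u, n}: m, o, s, w.
The least among these is o.

o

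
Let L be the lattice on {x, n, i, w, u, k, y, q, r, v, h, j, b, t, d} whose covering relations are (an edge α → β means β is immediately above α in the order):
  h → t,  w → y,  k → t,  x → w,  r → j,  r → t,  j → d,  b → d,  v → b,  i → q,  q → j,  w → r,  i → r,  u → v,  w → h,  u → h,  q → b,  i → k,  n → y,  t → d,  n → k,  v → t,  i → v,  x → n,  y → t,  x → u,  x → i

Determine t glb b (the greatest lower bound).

Common lower bounds of {t, b}: i, u, v, x.
The greatest among these is v.

v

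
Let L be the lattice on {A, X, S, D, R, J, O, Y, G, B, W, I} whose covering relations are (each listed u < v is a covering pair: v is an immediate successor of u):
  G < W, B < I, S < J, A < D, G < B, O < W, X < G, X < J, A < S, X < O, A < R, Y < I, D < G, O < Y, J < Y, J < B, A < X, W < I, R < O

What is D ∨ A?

D

Common upper bounds of {D, A}: B, D, G, I, W.
The least among these is D.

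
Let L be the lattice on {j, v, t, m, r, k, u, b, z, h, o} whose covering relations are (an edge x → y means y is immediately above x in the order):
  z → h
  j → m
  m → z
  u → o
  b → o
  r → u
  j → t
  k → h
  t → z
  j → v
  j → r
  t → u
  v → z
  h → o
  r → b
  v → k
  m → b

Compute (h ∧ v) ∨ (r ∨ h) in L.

o

h ∧ v = v
r ∨ h = o
v ∨ o = o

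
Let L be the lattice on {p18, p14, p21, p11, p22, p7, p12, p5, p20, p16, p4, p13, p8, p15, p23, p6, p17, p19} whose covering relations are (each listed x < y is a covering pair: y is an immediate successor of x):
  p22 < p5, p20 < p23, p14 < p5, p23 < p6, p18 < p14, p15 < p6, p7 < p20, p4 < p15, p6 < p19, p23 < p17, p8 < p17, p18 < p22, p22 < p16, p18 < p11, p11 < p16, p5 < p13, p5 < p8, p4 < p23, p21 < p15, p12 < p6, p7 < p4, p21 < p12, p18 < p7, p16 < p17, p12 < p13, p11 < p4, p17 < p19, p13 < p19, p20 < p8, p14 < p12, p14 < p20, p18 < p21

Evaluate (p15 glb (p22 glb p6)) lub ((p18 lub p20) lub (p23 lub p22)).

p22 ∧ p6 = p18
p15 ∧ p18 = p18
p18 ∨ p20 = p20
p23 ∨ p22 = p17
p20 ∨ p17 = p17
p18 ∨ p17 = p17

p17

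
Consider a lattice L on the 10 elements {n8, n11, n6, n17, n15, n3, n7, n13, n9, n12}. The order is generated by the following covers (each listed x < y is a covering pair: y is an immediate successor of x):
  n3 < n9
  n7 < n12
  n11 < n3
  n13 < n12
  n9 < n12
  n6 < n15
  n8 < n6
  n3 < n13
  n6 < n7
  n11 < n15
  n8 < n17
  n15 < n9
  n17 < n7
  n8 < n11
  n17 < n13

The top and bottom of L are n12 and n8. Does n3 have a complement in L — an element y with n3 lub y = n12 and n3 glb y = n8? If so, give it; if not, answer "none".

n7

Need y with n3 ∨ y = n12 and n3 ∧ y = n8.
Checking each element gives: n7.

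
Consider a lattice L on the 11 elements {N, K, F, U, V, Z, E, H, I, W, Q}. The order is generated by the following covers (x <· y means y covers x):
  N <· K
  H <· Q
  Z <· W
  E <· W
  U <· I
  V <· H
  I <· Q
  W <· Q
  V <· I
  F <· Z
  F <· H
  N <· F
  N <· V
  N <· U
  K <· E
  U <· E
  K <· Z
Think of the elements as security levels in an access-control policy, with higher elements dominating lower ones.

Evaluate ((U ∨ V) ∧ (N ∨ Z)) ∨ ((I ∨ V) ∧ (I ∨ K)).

I

U ∨ V = I
N ∨ Z = Z
I ∧ Z = N
I ∨ V = I
I ∨ K = Q
I ∧ Q = I
N ∨ I = I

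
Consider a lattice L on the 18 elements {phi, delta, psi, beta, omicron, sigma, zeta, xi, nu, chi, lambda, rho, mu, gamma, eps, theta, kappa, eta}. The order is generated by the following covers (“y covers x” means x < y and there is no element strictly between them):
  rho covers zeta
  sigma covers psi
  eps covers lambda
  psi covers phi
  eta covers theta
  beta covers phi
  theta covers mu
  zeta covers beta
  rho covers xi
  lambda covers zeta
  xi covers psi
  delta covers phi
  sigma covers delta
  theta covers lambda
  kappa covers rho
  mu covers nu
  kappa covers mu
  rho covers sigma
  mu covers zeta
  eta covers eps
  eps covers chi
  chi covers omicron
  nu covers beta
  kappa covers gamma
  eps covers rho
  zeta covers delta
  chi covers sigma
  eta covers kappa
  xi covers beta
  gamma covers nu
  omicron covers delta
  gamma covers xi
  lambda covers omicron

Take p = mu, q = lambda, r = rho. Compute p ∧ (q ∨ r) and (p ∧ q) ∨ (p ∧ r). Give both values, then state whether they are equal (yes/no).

q ∨ r = eps, so p ∧ (q ∨ r) = mu ∧ eps = zeta.
p ∧ q = zeta and p ∧ r = zeta, so (p ∧ q) ∨ (p ∧ r) = zeta ∨ zeta = zeta.
Equal: yes.

zeta; zeta; yes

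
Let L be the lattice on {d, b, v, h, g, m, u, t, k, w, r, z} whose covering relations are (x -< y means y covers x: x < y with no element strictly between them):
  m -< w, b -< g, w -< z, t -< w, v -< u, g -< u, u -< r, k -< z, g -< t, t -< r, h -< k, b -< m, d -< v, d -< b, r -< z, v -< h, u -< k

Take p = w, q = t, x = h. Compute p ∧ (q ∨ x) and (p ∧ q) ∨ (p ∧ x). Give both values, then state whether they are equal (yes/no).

w; t; no

q ∨ x = z, so p ∧ (q ∨ x) = w ∧ z = w.
p ∧ q = t and p ∧ x = d, so (p ∧ q) ∨ (p ∧ x) = t ∨ d = t.
Equal: no.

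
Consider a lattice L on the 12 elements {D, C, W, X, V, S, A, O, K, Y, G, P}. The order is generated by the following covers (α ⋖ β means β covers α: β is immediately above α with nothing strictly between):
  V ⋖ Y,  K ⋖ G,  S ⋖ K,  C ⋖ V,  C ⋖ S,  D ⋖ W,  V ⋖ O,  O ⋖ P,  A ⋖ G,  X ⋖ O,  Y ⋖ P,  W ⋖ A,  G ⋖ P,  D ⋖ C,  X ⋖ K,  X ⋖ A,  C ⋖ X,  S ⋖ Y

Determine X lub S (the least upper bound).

Common upper bounds of {X, S}: G, K, P.
The least among these is K.

K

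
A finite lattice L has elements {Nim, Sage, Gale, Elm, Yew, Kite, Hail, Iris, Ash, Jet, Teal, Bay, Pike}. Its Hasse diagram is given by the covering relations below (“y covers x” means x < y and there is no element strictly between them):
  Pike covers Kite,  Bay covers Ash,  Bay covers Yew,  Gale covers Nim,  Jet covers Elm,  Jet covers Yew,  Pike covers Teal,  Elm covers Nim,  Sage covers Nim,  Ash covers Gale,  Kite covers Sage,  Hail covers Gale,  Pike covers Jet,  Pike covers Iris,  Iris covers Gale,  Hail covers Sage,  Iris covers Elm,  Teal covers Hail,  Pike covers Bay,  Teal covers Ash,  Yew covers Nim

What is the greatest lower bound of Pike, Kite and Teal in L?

Sage

Common lower bounds of {Pike, Kite, Teal}: Nim, Sage.
The greatest among these is Sage.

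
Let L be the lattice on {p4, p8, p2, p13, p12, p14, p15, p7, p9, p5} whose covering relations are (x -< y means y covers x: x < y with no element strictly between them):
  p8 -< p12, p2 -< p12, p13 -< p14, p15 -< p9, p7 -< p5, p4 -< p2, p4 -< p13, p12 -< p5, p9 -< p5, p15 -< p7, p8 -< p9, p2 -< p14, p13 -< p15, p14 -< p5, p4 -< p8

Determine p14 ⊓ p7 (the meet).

Common lower bounds of {p14, p7}: p13, p4.
The greatest among these is p13.

p13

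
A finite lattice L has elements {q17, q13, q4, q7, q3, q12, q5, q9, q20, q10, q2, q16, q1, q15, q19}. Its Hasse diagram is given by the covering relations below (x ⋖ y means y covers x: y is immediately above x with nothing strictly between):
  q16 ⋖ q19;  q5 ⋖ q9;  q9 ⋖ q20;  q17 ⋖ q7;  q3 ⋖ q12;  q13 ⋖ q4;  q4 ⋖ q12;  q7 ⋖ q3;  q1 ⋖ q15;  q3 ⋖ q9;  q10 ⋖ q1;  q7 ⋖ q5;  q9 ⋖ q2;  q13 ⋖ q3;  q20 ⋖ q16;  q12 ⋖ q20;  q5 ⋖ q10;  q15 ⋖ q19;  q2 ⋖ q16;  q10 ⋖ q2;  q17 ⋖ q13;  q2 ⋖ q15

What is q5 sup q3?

q9

Common upper bounds of {q5, q3}: q15, q16, q19, q2, q20, q9.
The least among these is q9.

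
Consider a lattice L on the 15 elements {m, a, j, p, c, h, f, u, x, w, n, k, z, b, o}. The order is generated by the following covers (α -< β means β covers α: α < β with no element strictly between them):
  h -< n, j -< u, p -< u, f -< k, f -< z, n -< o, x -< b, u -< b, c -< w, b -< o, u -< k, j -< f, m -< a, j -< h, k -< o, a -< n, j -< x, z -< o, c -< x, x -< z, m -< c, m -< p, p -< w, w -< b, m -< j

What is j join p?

Common upper bounds of {j, p}: b, k, o, u.
The least among these is u.

u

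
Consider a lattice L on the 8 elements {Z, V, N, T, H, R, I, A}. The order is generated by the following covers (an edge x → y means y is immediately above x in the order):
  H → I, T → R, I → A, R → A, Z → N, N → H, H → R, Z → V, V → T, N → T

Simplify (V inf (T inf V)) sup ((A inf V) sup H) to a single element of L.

R

T ∧ V = V
V ∧ V = V
A ∧ V = V
V ∨ H = R
V ∨ R = R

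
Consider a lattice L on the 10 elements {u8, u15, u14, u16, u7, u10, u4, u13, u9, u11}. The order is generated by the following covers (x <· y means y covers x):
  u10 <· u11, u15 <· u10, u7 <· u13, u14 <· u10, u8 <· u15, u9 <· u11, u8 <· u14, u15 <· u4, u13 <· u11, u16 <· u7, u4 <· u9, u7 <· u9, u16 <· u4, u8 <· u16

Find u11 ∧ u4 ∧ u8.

Common lower bounds of {u11, u4, u8}: u8.
The greatest among these is u8.

u8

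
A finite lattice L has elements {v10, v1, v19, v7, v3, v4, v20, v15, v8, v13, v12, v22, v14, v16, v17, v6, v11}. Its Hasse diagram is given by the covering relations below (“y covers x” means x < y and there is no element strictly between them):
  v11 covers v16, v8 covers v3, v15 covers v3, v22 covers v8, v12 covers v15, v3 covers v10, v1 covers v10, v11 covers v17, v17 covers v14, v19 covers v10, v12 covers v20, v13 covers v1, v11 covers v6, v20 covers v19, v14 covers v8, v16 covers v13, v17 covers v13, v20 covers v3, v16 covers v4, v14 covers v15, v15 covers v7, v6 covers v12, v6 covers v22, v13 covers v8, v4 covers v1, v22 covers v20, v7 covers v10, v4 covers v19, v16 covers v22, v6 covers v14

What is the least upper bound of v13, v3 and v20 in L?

v16

Common upper bounds of {v13, v3, v20}: v11, v16.
The least among these is v16.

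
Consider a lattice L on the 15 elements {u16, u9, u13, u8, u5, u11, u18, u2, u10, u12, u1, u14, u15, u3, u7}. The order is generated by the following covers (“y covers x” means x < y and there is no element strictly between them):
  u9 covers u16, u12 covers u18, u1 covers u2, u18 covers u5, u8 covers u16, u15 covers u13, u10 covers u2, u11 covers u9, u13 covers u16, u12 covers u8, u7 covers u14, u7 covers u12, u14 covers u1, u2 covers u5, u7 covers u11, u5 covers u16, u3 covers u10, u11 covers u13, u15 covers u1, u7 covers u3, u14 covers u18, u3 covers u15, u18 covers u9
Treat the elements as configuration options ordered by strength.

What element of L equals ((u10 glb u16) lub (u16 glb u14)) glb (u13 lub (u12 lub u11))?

u10 ∧ u16 = u16
u16 ∧ u14 = u16
u16 ∨ u16 = u16
u12 ∨ u11 = u7
u13 ∨ u7 = u7
u16 ∧ u7 = u16

u16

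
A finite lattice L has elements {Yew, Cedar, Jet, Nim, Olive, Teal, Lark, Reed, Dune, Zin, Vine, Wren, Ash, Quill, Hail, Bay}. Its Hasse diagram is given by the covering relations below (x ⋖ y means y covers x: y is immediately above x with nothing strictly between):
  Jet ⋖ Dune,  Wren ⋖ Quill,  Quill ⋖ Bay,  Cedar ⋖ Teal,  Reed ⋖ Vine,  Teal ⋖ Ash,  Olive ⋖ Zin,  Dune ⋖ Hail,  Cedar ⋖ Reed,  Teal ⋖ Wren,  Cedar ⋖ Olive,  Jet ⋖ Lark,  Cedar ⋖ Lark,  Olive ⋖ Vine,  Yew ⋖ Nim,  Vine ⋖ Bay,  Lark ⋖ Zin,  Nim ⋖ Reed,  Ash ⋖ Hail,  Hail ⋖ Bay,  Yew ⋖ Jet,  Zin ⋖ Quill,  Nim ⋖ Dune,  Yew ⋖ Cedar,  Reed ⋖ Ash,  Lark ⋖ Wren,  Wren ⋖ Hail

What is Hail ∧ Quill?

Wren

Common lower bounds of {Hail, Quill}: Cedar, Jet, Lark, Teal, Wren, Yew.
The greatest among these is Wren.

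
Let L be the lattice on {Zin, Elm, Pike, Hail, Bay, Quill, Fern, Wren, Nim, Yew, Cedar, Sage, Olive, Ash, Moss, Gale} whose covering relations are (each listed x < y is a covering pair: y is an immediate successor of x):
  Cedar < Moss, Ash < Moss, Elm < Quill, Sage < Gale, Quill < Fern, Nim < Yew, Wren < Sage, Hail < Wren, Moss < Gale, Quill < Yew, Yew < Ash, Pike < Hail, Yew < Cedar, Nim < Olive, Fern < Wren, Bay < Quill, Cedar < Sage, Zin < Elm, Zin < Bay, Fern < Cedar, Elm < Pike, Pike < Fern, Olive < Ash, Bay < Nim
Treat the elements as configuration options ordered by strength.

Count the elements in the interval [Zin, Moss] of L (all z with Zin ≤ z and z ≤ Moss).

12

The interval [Zin, Moss] = {Ash, Bay, Cedar, Elm, Fern, Moss, Nim, Olive, Pike, Quill, Yew, Zin}, which has 12 elements.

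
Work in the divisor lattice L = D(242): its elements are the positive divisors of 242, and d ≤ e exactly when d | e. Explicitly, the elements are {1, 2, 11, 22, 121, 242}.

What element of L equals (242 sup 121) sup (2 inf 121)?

242

242 ∨ 121 = 242
2 ∧ 121 = 1
242 ∨ 1 = 242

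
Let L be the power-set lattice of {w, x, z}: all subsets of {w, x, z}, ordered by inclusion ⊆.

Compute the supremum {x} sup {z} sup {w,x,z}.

{w,x,z}

Common upper bounds of {{x}, {z}, {w,x,z}}: {w,x,z}.
The least among these is {w,x,z}.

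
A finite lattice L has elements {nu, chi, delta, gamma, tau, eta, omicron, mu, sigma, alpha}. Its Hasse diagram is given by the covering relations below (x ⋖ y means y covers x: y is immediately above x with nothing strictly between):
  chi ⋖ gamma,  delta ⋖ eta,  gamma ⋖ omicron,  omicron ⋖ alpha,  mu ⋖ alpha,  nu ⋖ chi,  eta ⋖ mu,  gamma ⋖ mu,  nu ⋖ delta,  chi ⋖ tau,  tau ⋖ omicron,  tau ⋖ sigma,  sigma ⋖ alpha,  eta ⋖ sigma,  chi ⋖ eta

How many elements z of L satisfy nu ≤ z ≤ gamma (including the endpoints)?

3

The interval [nu, gamma] = {chi, gamma, nu}, which has 3 elements.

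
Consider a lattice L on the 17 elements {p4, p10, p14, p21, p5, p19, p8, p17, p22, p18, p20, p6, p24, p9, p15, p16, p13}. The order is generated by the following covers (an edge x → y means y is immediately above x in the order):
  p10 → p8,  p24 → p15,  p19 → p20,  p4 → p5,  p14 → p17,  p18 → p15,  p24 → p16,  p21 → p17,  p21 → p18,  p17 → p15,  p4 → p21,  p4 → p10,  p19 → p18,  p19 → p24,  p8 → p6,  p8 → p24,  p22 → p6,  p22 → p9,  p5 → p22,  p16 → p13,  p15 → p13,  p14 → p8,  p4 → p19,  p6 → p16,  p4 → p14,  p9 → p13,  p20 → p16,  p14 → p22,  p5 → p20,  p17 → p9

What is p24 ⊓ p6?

Common lower bounds of {p24, p6}: p10, p14, p4, p8.
The greatest among these is p8.

p8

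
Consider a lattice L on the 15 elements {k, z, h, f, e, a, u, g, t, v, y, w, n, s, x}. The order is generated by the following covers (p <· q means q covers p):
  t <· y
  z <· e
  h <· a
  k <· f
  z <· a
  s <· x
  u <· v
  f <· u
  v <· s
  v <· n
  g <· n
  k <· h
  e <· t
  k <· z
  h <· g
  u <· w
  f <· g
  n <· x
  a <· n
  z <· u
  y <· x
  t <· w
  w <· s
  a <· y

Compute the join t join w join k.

w

Common upper bounds of {t, w, k}: s, w, x.
The least among these is w.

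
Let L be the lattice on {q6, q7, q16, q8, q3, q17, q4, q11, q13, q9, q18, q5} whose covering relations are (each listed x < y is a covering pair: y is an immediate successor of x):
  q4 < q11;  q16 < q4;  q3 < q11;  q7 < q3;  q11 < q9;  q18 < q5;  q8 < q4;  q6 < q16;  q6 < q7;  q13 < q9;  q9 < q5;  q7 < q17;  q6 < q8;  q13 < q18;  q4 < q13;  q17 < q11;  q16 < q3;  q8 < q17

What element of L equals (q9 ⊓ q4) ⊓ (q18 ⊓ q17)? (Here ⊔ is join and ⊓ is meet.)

q8

q9 ∧ q4 = q4
q18 ∧ q17 = q8
q4 ∧ q8 = q8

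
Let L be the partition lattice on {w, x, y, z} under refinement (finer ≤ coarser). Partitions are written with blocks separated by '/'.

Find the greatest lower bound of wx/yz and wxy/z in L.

wx/y/z

Common lower bounds of {wx/yz, wxy/z}: w/x/y/z, wx/y/z.
The greatest among these is wx/y/z.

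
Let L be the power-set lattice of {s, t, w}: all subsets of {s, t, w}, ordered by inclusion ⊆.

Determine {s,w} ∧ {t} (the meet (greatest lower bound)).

∅

Under ⊆, meet is intersection: {s,w} ∩ {t} = ∅.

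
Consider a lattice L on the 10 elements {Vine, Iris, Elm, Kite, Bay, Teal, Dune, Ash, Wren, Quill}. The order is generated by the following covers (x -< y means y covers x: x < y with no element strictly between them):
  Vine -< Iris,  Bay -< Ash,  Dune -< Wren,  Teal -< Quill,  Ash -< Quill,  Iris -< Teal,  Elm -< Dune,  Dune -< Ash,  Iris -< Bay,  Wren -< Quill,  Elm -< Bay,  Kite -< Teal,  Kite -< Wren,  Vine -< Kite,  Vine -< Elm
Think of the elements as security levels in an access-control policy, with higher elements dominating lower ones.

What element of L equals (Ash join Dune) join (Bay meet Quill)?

Ash

Ash ∨ Dune = Ash
Bay ∧ Quill = Bay
Ash ∨ Bay = Ash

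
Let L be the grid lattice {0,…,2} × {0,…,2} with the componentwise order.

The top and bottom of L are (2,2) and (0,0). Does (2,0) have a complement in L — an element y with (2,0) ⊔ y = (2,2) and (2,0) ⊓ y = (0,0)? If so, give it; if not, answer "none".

Need y with (2,0) ∨ y = (2,2) and (2,0) ∧ y = (0,0).
Checking each element gives: (0,2).

(0,2)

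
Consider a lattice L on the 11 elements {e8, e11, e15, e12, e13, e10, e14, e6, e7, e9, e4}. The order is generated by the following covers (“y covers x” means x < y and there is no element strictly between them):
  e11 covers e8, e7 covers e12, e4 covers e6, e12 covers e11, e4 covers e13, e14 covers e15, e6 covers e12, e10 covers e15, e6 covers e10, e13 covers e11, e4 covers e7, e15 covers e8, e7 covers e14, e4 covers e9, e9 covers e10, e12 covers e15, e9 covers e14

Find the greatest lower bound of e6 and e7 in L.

e12

Common lower bounds of {e6, e7}: e11, e12, e15, e8.
The greatest among these is e12.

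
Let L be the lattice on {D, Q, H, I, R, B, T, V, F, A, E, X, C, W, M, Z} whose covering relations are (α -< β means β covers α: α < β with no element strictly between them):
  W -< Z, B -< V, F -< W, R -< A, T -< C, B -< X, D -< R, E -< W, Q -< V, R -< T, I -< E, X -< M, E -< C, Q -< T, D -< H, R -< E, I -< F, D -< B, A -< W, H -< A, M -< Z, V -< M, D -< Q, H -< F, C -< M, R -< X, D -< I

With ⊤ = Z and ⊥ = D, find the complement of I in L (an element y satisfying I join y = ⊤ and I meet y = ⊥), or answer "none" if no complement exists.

none

For every candidate y, either I ∨ y ≠ Z or I ∧ y ≠ D; no complement exists.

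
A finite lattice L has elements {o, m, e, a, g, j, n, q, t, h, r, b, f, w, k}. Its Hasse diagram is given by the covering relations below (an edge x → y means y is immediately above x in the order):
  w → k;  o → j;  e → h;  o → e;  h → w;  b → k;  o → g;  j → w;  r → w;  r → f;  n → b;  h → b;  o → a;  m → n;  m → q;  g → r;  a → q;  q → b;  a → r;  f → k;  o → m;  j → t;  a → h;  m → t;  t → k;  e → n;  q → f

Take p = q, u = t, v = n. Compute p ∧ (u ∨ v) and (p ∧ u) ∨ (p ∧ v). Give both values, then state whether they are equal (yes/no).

u ∨ v = k, so p ∧ (u ∨ v) = q ∧ k = q.
p ∧ u = m and p ∧ v = m, so (p ∧ u) ∨ (p ∧ v) = m ∨ m = m.
Equal: no.

q; m; no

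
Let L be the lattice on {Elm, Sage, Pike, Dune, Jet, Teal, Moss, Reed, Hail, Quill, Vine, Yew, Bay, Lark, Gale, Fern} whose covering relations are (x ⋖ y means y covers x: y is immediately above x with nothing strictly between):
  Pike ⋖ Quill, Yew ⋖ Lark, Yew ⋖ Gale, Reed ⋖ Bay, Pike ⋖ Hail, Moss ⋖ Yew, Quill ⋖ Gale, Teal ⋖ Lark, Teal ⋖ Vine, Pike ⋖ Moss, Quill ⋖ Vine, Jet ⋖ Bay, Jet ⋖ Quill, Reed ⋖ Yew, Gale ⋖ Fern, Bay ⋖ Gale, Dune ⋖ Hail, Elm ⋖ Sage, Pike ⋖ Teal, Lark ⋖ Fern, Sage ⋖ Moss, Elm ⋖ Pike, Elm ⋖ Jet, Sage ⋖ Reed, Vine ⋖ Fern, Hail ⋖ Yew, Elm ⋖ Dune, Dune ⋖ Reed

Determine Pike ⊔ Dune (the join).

Hail

Common upper bounds of {Pike, Dune}: Fern, Gale, Hail, Lark, Yew.
The least among these is Hail.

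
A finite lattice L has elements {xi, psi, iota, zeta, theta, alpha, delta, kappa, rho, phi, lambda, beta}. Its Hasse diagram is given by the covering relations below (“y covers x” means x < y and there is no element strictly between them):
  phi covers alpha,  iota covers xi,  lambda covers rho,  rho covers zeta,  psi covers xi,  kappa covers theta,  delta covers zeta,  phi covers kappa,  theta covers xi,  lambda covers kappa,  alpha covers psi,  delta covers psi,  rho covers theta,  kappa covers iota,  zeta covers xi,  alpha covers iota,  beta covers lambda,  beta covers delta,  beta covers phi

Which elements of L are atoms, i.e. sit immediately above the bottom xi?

The atoms are exactly the elements that cover xi: iota, psi, theta, zeta.

iota, psi, theta, zeta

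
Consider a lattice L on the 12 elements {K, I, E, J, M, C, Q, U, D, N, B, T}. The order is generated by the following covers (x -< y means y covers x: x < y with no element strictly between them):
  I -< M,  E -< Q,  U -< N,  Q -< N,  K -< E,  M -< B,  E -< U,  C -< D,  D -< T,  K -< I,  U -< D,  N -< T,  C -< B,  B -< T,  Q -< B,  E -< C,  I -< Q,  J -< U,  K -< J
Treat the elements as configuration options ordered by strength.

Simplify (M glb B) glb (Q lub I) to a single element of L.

M ∧ B = M
Q ∨ I = Q
M ∧ Q = I

I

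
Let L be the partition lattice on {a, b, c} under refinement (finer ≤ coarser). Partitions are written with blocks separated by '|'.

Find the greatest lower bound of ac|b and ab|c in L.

a|b|c

The meet (common refinement) of ac|b and ab|c intersects blocks pairwise, giving a|b|c.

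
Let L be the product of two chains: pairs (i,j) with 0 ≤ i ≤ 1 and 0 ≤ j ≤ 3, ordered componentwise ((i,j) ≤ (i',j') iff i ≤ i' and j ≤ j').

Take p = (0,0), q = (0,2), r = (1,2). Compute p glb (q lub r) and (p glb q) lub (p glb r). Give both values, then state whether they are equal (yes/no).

(0,0); (0,0); yes

q lub r = (1,2), so p glb (q lub r) = (0,0) glb (1,2) = (0,0).
p glb q = (0,0) and p glb r = (0,0), so (p glb q) lub (p glb r) = (0,0) lub (0,0) = (0,0).
Equal: yes.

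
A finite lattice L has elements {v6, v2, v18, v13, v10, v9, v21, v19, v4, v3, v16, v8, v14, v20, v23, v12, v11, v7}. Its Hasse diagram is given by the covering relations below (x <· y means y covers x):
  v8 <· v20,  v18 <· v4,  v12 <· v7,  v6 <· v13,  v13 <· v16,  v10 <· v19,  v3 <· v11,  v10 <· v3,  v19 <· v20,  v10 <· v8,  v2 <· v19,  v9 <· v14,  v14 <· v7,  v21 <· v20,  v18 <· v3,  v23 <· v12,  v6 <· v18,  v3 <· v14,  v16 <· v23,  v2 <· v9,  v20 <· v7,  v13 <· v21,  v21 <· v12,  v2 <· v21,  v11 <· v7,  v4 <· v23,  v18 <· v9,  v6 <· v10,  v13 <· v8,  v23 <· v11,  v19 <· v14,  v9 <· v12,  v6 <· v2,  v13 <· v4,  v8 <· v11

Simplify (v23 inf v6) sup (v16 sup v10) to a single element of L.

v11

v23 ∧ v6 = v6
v16 ∨ v10 = v11
v6 ∨ v11 = v11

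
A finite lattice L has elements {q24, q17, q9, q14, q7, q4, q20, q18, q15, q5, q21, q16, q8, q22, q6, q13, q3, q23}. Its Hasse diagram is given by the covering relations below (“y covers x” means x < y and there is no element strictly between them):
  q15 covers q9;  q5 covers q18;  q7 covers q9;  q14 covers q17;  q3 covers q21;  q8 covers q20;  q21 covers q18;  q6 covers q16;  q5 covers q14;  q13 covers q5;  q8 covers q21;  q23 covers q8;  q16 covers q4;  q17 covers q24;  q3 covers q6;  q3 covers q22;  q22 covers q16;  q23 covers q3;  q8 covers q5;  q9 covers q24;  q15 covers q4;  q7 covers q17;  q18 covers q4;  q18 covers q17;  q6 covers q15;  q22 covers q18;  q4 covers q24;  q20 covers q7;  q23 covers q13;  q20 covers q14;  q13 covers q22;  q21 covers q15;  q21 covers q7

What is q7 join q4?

q21

Common upper bounds of {q7, q4}: q21, q23, q3, q8.
The least among these is q21.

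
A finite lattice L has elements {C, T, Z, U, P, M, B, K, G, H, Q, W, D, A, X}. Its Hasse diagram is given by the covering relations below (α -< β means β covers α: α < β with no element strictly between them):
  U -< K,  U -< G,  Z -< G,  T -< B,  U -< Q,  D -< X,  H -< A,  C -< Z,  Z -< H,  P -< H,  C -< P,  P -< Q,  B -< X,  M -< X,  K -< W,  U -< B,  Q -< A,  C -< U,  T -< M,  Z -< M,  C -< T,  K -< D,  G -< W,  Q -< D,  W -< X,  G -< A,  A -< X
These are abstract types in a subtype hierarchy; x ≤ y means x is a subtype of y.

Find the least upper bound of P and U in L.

Q

Common upper bounds of {P, U}: A, D, Q, X.
The least among these is Q.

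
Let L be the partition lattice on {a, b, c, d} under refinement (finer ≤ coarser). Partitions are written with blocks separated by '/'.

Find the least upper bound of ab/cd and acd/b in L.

The join of ab/cd and acd/b merges any blocks that overlap across the partitions, giving abcd.

abcd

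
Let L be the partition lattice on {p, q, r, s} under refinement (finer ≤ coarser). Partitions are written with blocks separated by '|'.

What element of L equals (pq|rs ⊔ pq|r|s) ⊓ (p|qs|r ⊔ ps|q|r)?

pq|r|s

pq|rs ∨ pq|r|s = pq|rs
p|qs|r ∨ ps|q|r = pqs|r
pq|rs ∧ pqs|r = pq|r|s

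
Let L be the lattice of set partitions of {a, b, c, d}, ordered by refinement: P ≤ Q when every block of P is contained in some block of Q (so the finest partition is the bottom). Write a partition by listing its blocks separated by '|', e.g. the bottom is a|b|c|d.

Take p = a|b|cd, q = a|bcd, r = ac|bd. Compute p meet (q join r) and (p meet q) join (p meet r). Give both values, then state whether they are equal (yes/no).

q join r = abcd, so p meet (q join r) = a|b|cd meet abcd = a|b|cd.
p meet q = a|b|cd and p meet r = a|b|c|d, so (p meet q) join (p meet r) = a|b|cd join a|b|c|d = a|b|cd.
Equal: yes.

a|b|cd; a|b|cd; yes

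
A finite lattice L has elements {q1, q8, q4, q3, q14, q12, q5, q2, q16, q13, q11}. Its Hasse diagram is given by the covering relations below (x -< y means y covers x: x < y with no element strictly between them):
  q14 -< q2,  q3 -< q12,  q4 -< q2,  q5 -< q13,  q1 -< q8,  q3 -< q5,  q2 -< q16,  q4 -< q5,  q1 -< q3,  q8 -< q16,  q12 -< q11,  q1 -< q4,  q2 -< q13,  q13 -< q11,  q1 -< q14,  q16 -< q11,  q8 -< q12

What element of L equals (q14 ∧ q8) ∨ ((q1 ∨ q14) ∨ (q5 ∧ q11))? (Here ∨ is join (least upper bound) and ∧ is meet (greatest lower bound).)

q13

q14 ∧ q8 = q1
q1 ∨ q14 = q14
q5 ∧ q11 = q5
q14 ∨ q5 = q13
q1 ∨ q13 = q13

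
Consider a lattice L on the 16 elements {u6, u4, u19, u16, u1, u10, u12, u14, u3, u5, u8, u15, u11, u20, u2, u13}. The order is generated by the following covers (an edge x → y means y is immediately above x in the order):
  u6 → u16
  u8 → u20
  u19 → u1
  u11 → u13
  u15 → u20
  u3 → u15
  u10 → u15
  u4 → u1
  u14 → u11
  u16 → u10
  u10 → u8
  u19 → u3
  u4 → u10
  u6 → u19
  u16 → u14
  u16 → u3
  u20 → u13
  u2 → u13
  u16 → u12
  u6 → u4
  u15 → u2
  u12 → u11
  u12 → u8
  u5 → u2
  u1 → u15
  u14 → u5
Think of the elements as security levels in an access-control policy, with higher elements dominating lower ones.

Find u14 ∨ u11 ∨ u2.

u13

Common upper bounds of {u14, u11, u2}: u13.
The least among these is u13.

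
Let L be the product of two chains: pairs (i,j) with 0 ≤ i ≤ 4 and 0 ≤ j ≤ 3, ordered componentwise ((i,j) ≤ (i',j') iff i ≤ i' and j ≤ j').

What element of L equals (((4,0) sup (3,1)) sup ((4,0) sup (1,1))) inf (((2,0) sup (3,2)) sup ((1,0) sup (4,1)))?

(4,0) ∨ (3,1) = (4,1)
(4,0) ∨ (1,1) = (4,1)
(4,1) ∨ (4,1) = (4,1)
(2,0) ∨ (3,2) = (3,2)
(1,0) ∨ (4,1) = (4,1)
(3,2) ∨ (4,1) = (4,2)
(4,1) ∧ (4,2) = (4,1)

(4,1)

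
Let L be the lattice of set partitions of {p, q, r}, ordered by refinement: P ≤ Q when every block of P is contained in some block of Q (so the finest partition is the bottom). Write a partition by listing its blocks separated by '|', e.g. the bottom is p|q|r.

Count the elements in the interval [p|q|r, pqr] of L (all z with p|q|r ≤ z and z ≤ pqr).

5

The interval [p|q|r, pqr] = {pqr, pq|r, pr|q, p|qr, p|q|r}, which has 5 elements.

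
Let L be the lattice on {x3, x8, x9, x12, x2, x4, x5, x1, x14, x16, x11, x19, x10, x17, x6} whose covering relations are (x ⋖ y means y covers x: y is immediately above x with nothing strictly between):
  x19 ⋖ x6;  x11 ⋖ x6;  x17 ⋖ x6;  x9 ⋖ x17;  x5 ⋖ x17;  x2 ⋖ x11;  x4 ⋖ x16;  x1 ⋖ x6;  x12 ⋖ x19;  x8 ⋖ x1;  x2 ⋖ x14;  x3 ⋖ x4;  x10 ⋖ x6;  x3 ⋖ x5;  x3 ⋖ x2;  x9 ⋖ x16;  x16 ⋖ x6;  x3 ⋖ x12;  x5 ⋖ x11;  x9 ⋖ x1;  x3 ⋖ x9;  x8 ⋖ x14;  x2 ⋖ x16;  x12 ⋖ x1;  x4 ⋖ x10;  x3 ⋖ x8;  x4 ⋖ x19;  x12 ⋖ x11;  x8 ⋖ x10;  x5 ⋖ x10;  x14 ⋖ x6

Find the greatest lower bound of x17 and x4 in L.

x3

Common lower bounds of {x17, x4}: x3.
The greatest among these is x3.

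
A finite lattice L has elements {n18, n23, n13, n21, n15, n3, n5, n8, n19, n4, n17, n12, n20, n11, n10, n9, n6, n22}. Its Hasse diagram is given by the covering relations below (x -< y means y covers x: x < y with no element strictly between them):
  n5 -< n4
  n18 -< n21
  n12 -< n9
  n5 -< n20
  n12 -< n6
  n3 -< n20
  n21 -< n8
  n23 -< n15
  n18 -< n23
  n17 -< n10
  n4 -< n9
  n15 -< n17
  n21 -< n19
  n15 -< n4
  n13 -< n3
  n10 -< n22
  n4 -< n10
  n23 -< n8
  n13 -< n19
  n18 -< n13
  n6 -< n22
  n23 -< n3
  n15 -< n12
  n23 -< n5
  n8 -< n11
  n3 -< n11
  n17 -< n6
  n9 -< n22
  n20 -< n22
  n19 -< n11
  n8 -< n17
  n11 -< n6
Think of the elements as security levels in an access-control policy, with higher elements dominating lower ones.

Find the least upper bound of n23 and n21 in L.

n8

Common upper bounds of {n23, n21}: n10, n11, n17, n22, n6, n8.
The least among these is n8.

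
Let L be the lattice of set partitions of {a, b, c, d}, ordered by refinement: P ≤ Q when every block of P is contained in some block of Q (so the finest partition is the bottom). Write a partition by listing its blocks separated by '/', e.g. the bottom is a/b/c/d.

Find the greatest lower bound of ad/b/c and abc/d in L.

a/b/c/d

Common lower bounds of {ad/b/c, abc/d}: a/b/c/d.
The greatest among these is a/b/c/d.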